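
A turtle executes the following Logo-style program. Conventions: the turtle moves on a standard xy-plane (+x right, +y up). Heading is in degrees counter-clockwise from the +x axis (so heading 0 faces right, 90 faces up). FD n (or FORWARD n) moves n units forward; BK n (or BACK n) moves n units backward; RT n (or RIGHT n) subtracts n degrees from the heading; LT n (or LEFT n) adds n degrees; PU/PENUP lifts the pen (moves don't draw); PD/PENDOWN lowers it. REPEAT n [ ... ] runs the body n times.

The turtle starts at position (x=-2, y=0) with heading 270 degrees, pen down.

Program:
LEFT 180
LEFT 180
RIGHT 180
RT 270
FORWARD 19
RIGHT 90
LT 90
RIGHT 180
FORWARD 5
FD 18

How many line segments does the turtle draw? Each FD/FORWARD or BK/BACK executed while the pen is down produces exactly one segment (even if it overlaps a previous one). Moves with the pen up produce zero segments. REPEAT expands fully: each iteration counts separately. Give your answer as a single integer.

Executing turtle program step by step:
Start: pos=(-2,0), heading=270, pen down
LT 180: heading 270 -> 90
LT 180: heading 90 -> 270
RT 180: heading 270 -> 90
RT 270: heading 90 -> 180
FD 19: (-2,0) -> (-21,0) [heading=180, draw]
RT 90: heading 180 -> 90
LT 90: heading 90 -> 180
RT 180: heading 180 -> 0
FD 5: (-21,0) -> (-16,0) [heading=0, draw]
FD 18: (-16,0) -> (2,0) [heading=0, draw]
Final: pos=(2,0), heading=0, 3 segment(s) drawn
Segments drawn: 3

Answer: 3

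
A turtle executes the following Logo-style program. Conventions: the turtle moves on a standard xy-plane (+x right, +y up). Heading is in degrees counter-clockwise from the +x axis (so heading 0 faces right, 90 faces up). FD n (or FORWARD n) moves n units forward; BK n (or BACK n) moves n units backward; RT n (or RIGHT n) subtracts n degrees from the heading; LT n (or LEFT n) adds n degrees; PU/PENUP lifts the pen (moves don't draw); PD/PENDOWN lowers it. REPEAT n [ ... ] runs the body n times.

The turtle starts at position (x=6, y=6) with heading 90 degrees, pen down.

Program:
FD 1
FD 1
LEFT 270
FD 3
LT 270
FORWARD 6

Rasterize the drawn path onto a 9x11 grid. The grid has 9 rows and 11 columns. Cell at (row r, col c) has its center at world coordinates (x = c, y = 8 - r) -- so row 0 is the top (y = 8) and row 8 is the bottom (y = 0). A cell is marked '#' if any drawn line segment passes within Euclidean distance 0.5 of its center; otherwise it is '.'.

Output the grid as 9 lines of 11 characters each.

Answer: ......####.
......#..#.
......#..#.
.........#.
.........#.
.........#.
.........#.
...........
...........

Derivation:
Segment 0: (6,6) -> (6,7)
Segment 1: (6,7) -> (6,8)
Segment 2: (6,8) -> (9,8)
Segment 3: (9,8) -> (9,2)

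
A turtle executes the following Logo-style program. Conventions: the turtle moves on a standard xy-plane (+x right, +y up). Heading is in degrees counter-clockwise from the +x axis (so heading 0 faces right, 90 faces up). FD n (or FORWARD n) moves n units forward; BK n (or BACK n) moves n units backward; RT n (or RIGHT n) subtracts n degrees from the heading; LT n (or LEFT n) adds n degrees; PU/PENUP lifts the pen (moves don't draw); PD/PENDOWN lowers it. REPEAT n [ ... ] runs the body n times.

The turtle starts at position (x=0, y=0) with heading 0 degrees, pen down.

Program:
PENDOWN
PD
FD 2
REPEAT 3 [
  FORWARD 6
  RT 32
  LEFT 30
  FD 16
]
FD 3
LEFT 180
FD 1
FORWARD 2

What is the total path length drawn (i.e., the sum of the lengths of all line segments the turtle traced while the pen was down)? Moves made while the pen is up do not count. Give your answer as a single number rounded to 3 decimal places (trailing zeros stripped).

Answer: 74

Derivation:
Executing turtle program step by step:
Start: pos=(0,0), heading=0, pen down
PD: pen down
PD: pen down
FD 2: (0,0) -> (2,0) [heading=0, draw]
REPEAT 3 [
  -- iteration 1/3 --
  FD 6: (2,0) -> (8,0) [heading=0, draw]
  RT 32: heading 0 -> 328
  LT 30: heading 328 -> 358
  FD 16: (8,0) -> (23.99,-0.558) [heading=358, draw]
  -- iteration 2/3 --
  FD 6: (23.99,-0.558) -> (29.987,-0.768) [heading=358, draw]
  RT 32: heading 358 -> 326
  LT 30: heading 326 -> 356
  FD 16: (29.987,-0.768) -> (45.948,-1.884) [heading=356, draw]
  -- iteration 3/3 --
  FD 6: (45.948,-1.884) -> (51.933,-2.302) [heading=356, draw]
  RT 32: heading 356 -> 324
  LT 30: heading 324 -> 354
  FD 16: (51.933,-2.302) -> (67.845,-3.975) [heading=354, draw]
]
FD 3: (67.845,-3.975) -> (70.829,-4.288) [heading=354, draw]
LT 180: heading 354 -> 174
FD 1: (70.829,-4.288) -> (69.834,-4.184) [heading=174, draw]
FD 2: (69.834,-4.184) -> (67.845,-3.975) [heading=174, draw]
Final: pos=(67.845,-3.975), heading=174, 10 segment(s) drawn

Segment lengths:
  seg 1: (0,0) -> (2,0), length = 2
  seg 2: (2,0) -> (8,0), length = 6
  seg 3: (8,0) -> (23.99,-0.558), length = 16
  seg 4: (23.99,-0.558) -> (29.987,-0.768), length = 6
  seg 5: (29.987,-0.768) -> (45.948,-1.884), length = 16
  seg 6: (45.948,-1.884) -> (51.933,-2.302), length = 6
  seg 7: (51.933,-2.302) -> (67.845,-3.975), length = 16
  seg 8: (67.845,-3.975) -> (70.829,-4.288), length = 3
  seg 9: (70.829,-4.288) -> (69.834,-4.184), length = 1
  seg 10: (69.834,-4.184) -> (67.845,-3.975), length = 2
Total = 74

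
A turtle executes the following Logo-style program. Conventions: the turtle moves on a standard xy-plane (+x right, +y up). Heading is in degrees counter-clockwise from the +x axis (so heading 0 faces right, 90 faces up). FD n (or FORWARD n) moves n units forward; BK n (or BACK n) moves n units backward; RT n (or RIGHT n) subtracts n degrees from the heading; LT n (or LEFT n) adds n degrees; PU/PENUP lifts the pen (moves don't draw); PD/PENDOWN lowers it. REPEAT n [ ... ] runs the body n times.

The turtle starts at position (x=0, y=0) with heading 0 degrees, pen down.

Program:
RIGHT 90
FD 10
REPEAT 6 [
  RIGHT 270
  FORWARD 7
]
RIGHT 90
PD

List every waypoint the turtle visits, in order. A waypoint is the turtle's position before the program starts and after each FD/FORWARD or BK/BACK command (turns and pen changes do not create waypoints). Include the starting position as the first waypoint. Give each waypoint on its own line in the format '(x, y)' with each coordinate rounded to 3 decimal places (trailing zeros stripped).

Answer: (0, 0)
(0, -10)
(7, -10)
(7, -3)
(0, -3)
(0, -10)
(7, -10)
(7, -3)

Derivation:
Executing turtle program step by step:
Start: pos=(0,0), heading=0, pen down
RT 90: heading 0 -> 270
FD 10: (0,0) -> (0,-10) [heading=270, draw]
REPEAT 6 [
  -- iteration 1/6 --
  RT 270: heading 270 -> 0
  FD 7: (0,-10) -> (7,-10) [heading=0, draw]
  -- iteration 2/6 --
  RT 270: heading 0 -> 90
  FD 7: (7,-10) -> (7,-3) [heading=90, draw]
  -- iteration 3/6 --
  RT 270: heading 90 -> 180
  FD 7: (7,-3) -> (0,-3) [heading=180, draw]
  -- iteration 4/6 --
  RT 270: heading 180 -> 270
  FD 7: (0,-3) -> (0,-10) [heading=270, draw]
  -- iteration 5/6 --
  RT 270: heading 270 -> 0
  FD 7: (0,-10) -> (7,-10) [heading=0, draw]
  -- iteration 6/6 --
  RT 270: heading 0 -> 90
  FD 7: (7,-10) -> (7,-3) [heading=90, draw]
]
RT 90: heading 90 -> 0
PD: pen down
Final: pos=(7,-3), heading=0, 7 segment(s) drawn
Waypoints (8 total):
(0, 0)
(0, -10)
(7, -10)
(7, -3)
(0, -3)
(0, -10)
(7, -10)
(7, -3)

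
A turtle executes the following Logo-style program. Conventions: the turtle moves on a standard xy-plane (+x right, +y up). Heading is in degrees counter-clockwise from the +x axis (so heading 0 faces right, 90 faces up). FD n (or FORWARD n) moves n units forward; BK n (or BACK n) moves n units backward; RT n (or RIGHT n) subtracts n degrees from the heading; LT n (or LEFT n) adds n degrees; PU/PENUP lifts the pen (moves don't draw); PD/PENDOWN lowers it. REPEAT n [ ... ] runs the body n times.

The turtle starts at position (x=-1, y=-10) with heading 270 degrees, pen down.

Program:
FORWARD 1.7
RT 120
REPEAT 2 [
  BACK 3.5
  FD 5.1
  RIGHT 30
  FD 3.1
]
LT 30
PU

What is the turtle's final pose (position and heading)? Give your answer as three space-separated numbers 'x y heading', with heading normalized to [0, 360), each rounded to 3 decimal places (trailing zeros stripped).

Answer: -4.736 -3.73 120

Derivation:
Executing turtle program step by step:
Start: pos=(-1,-10), heading=270, pen down
FD 1.7: (-1,-10) -> (-1,-11.7) [heading=270, draw]
RT 120: heading 270 -> 150
REPEAT 2 [
  -- iteration 1/2 --
  BK 3.5: (-1,-11.7) -> (2.031,-13.45) [heading=150, draw]
  FD 5.1: (2.031,-13.45) -> (-2.386,-10.9) [heading=150, draw]
  RT 30: heading 150 -> 120
  FD 3.1: (-2.386,-10.9) -> (-3.936,-8.215) [heading=120, draw]
  -- iteration 2/2 --
  BK 3.5: (-3.936,-8.215) -> (-2.186,-11.246) [heading=120, draw]
  FD 5.1: (-2.186,-11.246) -> (-4.736,-6.83) [heading=120, draw]
  RT 30: heading 120 -> 90
  FD 3.1: (-4.736,-6.83) -> (-4.736,-3.73) [heading=90, draw]
]
LT 30: heading 90 -> 120
PU: pen up
Final: pos=(-4.736,-3.73), heading=120, 7 segment(s) drawn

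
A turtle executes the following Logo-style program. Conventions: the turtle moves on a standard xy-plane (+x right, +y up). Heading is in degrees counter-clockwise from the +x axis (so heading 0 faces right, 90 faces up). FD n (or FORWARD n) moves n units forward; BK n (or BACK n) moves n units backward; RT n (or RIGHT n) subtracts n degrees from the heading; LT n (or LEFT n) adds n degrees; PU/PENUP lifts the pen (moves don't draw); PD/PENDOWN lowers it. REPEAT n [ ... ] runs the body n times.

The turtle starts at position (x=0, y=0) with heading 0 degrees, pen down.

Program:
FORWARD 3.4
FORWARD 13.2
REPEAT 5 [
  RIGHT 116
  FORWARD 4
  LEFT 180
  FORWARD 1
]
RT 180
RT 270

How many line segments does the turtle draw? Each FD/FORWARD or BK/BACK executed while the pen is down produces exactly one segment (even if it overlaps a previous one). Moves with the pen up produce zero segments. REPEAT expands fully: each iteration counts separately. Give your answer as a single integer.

Executing turtle program step by step:
Start: pos=(0,0), heading=0, pen down
FD 3.4: (0,0) -> (3.4,0) [heading=0, draw]
FD 13.2: (3.4,0) -> (16.6,0) [heading=0, draw]
REPEAT 5 [
  -- iteration 1/5 --
  RT 116: heading 0 -> 244
  FD 4: (16.6,0) -> (14.847,-3.595) [heading=244, draw]
  LT 180: heading 244 -> 64
  FD 1: (14.847,-3.595) -> (15.285,-2.696) [heading=64, draw]
  -- iteration 2/5 --
  RT 116: heading 64 -> 308
  FD 4: (15.285,-2.696) -> (17.748,-5.848) [heading=308, draw]
  LT 180: heading 308 -> 128
  FD 1: (17.748,-5.848) -> (17.132,-5.06) [heading=128, draw]
  -- iteration 3/5 --
  RT 116: heading 128 -> 12
  FD 4: (17.132,-5.06) -> (21.044,-4.229) [heading=12, draw]
  LT 180: heading 12 -> 192
  FD 1: (21.044,-4.229) -> (20.066,-4.437) [heading=192, draw]
  -- iteration 4/5 --
  RT 116: heading 192 -> 76
  FD 4: (20.066,-4.437) -> (21.034,-0.555) [heading=76, draw]
  LT 180: heading 76 -> 256
  FD 1: (21.034,-0.555) -> (20.792,-1.526) [heading=256, draw]
  -- iteration 5/5 --
  RT 116: heading 256 -> 140
  FD 4: (20.792,-1.526) -> (17.728,1.045) [heading=140, draw]
  LT 180: heading 140 -> 320
  FD 1: (17.728,1.045) -> (18.494,0.403) [heading=320, draw]
]
RT 180: heading 320 -> 140
RT 270: heading 140 -> 230
Final: pos=(18.494,0.403), heading=230, 12 segment(s) drawn
Segments drawn: 12

Answer: 12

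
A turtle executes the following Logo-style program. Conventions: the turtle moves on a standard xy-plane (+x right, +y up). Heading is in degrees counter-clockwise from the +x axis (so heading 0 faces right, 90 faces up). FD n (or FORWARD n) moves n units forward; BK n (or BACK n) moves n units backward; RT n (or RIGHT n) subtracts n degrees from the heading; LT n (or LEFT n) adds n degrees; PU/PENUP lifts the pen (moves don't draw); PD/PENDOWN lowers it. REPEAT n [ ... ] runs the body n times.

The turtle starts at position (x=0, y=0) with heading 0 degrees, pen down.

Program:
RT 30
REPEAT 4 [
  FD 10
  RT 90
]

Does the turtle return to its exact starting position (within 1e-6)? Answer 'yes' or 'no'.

Answer: yes

Derivation:
Executing turtle program step by step:
Start: pos=(0,0), heading=0, pen down
RT 30: heading 0 -> 330
REPEAT 4 [
  -- iteration 1/4 --
  FD 10: (0,0) -> (8.66,-5) [heading=330, draw]
  RT 90: heading 330 -> 240
  -- iteration 2/4 --
  FD 10: (8.66,-5) -> (3.66,-13.66) [heading=240, draw]
  RT 90: heading 240 -> 150
  -- iteration 3/4 --
  FD 10: (3.66,-13.66) -> (-5,-8.66) [heading=150, draw]
  RT 90: heading 150 -> 60
  -- iteration 4/4 --
  FD 10: (-5,-8.66) -> (0,0) [heading=60, draw]
  RT 90: heading 60 -> 330
]
Final: pos=(0,0), heading=330, 4 segment(s) drawn

Start position: (0, 0)
Final position: (0, 0)
Distance = 0; < 1e-6 -> CLOSED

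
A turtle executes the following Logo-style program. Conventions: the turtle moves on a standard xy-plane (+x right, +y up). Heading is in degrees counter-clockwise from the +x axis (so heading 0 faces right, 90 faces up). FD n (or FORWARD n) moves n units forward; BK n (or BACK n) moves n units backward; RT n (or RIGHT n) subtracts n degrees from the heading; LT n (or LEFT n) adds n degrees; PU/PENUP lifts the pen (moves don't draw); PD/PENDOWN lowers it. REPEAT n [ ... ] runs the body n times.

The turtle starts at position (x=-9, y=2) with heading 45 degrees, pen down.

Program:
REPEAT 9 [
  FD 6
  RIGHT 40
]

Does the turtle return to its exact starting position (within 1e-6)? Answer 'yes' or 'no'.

Answer: yes

Derivation:
Executing turtle program step by step:
Start: pos=(-9,2), heading=45, pen down
REPEAT 9 [
  -- iteration 1/9 --
  FD 6: (-9,2) -> (-4.757,6.243) [heading=45, draw]
  RT 40: heading 45 -> 5
  -- iteration 2/9 --
  FD 6: (-4.757,6.243) -> (1.22,6.766) [heading=5, draw]
  RT 40: heading 5 -> 325
  -- iteration 3/9 --
  FD 6: (1.22,6.766) -> (6.135,3.324) [heading=325, draw]
  RT 40: heading 325 -> 285
  -- iteration 4/9 --
  FD 6: (6.135,3.324) -> (7.688,-2.471) [heading=285, draw]
  RT 40: heading 285 -> 245
  -- iteration 5/9 --
  FD 6: (7.688,-2.471) -> (5.152,-7.909) [heading=245, draw]
  RT 40: heading 245 -> 205
  -- iteration 6/9 --
  FD 6: (5.152,-7.909) -> (-0.286,-10.445) [heading=205, draw]
  RT 40: heading 205 -> 165
  -- iteration 7/9 --
  FD 6: (-0.286,-10.445) -> (-6.081,-8.892) [heading=165, draw]
  RT 40: heading 165 -> 125
  -- iteration 8/9 --
  FD 6: (-6.081,-8.892) -> (-9.523,-3.977) [heading=125, draw]
  RT 40: heading 125 -> 85
  -- iteration 9/9 --
  FD 6: (-9.523,-3.977) -> (-9,2) [heading=85, draw]
  RT 40: heading 85 -> 45
]
Final: pos=(-9,2), heading=45, 9 segment(s) drawn

Start position: (-9, 2)
Final position: (-9, 2)
Distance = 0; < 1e-6 -> CLOSED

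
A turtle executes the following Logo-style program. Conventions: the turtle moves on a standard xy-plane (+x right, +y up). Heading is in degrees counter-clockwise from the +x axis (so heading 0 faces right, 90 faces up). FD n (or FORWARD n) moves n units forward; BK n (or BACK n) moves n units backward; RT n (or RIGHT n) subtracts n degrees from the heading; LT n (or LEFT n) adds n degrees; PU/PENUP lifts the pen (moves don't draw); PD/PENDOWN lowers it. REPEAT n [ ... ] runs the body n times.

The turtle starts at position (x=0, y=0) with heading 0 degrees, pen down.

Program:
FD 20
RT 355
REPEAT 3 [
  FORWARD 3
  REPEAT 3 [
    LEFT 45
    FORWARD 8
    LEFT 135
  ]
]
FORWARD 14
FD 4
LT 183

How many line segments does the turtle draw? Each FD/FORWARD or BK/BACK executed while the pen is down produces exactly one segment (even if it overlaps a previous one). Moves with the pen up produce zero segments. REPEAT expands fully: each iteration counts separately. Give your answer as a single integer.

Executing turtle program step by step:
Start: pos=(0,0), heading=0, pen down
FD 20: (0,0) -> (20,0) [heading=0, draw]
RT 355: heading 0 -> 5
REPEAT 3 [
  -- iteration 1/3 --
  FD 3: (20,0) -> (22.989,0.261) [heading=5, draw]
  REPEAT 3 [
    -- iteration 1/3 --
    LT 45: heading 5 -> 50
    FD 8: (22.989,0.261) -> (28.131,6.39) [heading=50, draw]
    LT 135: heading 50 -> 185
    -- iteration 2/3 --
    LT 45: heading 185 -> 230
    FD 8: (28.131,6.39) -> (22.989,0.261) [heading=230, draw]
    LT 135: heading 230 -> 5
    -- iteration 3/3 --
    LT 45: heading 5 -> 50
    FD 8: (22.989,0.261) -> (28.131,6.39) [heading=50, draw]
    LT 135: heading 50 -> 185
  ]
  -- iteration 2/3 --
  FD 3: (28.131,6.39) -> (25.142,6.128) [heading=185, draw]
  REPEAT 3 [
    -- iteration 1/3 --
    LT 45: heading 185 -> 230
    FD 8: (25.142,6.128) -> (20,0) [heading=230, draw]
    LT 135: heading 230 -> 5
    -- iteration 2/3 --
    LT 45: heading 5 -> 50
    FD 8: (20,0) -> (25.142,6.128) [heading=50, draw]
    LT 135: heading 50 -> 185
    -- iteration 3/3 --
    LT 45: heading 185 -> 230
    FD 8: (25.142,6.128) -> (20,0) [heading=230, draw]
    LT 135: heading 230 -> 5
  ]
  -- iteration 3/3 --
  FD 3: (20,0) -> (22.989,0.261) [heading=5, draw]
  REPEAT 3 [
    -- iteration 1/3 --
    LT 45: heading 5 -> 50
    FD 8: (22.989,0.261) -> (28.131,6.39) [heading=50, draw]
    LT 135: heading 50 -> 185
    -- iteration 2/3 --
    LT 45: heading 185 -> 230
    FD 8: (28.131,6.39) -> (22.989,0.261) [heading=230, draw]
    LT 135: heading 230 -> 5
    -- iteration 3/3 --
    LT 45: heading 5 -> 50
    FD 8: (22.989,0.261) -> (28.131,6.39) [heading=50, draw]
    LT 135: heading 50 -> 185
  ]
]
FD 14: (28.131,6.39) -> (14.184,5.17) [heading=185, draw]
FD 4: (14.184,5.17) -> (10.199,4.821) [heading=185, draw]
LT 183: heading 185 -> 8
Final: pos=(10.199,4.821), heading=8, 15 segment(s) drawn
Segments drawn: 15

Answer: 15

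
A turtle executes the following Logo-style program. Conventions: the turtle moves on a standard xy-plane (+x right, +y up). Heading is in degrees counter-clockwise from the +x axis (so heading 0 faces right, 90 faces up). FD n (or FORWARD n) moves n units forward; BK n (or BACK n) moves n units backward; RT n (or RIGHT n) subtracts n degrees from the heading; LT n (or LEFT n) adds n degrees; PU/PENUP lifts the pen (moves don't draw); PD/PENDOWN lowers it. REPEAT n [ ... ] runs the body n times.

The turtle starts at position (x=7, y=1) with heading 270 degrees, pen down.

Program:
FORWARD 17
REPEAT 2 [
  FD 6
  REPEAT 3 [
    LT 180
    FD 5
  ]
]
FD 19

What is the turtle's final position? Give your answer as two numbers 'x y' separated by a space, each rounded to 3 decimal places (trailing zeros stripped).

Executing turtle program step by step:
Start: pos=(7,1), heading=270, pen down
FD 17: (7,1) -> (7,-16) [heading=270, draw]
REPEAT 2 [
  -- iteration 1/2 --
  FD 6: (7,-16) -> (7,-22) [heading=270, draw]
  REPEAT 3 [
    -- iteration 1/3 --
    LT 180: heading 270 -> 90
    FD 5: (7,-22) -> (7,-17) [heading=90, draw]
    -- iteration 2/3 --
    LT 180: heading 90 -> 270
    FD 5: (7,-17) -> (7,-22) [heading=270, draw]
    -- iteration 3/3 --
    LT 180: heading 270 -> 90
    FD 5: (7,-22) -> (7,-17) [heading=90, draw]
  ]
  -- iteration 2/2 --
  FD 6: (7,-17) -> (7,-11) [heading=90, draw]
  REPEAT 3 [
    -- iteration 1/3 --
    LT 180: heading 90 -> 270
    FD 5: (7,-11) -> (7,-16) [heading=270, draw]
    -- iteration 2/3 --
    LT 180: heading 270 -> 90
    FD 5: (7,-16) -> (7,-11) [heading=90, draw]
    -- iteration 3/3 --
    LT 180: heading 90 -> 270
    FD 5: (7,-11) -> (7,-16) [heading=270, draw]
  ]
]
FD 19: (7,-16) -> (7,-35) [heading=270, draw]
Final: pos=(7,-35), heading=270, 10 segment(s) drawn

Answer: 7 -35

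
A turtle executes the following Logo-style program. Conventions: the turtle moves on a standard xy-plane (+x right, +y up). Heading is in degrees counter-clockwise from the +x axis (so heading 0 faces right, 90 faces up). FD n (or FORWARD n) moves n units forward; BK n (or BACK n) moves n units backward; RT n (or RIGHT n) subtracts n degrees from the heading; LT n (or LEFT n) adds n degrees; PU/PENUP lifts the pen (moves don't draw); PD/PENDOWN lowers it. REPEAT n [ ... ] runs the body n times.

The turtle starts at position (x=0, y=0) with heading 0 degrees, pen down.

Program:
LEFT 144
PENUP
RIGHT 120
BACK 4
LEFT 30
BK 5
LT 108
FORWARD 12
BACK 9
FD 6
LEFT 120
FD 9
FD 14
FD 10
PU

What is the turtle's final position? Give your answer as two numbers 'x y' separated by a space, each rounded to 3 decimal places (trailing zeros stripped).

Executing turtle program step by step:
Start: pos=(0,0), heading=0, pen down
LT 144: heading 0 -> 144
PU: pen up
RT 120: heading 144 -> 24
BK 4: (0,0) -> (-3.654,-1.627) [heading=24, move]
LT 30: heading 24 -> 54
BK 5: (-3.654,-1.627) -> (-6.593,-5.672) [heading=54, move]
LT 108: heading 54 -> 162
FD 12: (-6.593,-5.672) -> (-18.006,-1.964) [heading=162, move]
BK 9: (-18.006,-1.964) -> (-9.446,-4.745) [heading=162, move]
FD 6: (-9.446,-4.745) -> (-15.153,-2.891) [heading=162, move]
LT 120: heading 162 -> 282
FD 9: (-15.153,-2.891) -> (-13.281,-11.694) [heading=282, move]
FD 14: (-13.281,-11.694) -> (-10.371,-25.388) [heading=282, move]
FD 10: (-10.371,-25.388) -> (-8.292,-35.17) [heading=282, move]
PU: pen up
Final: pos=(-8.292,-35.17), heading=282, 0 segment(s) drawn

Answer: -8.292 -35.17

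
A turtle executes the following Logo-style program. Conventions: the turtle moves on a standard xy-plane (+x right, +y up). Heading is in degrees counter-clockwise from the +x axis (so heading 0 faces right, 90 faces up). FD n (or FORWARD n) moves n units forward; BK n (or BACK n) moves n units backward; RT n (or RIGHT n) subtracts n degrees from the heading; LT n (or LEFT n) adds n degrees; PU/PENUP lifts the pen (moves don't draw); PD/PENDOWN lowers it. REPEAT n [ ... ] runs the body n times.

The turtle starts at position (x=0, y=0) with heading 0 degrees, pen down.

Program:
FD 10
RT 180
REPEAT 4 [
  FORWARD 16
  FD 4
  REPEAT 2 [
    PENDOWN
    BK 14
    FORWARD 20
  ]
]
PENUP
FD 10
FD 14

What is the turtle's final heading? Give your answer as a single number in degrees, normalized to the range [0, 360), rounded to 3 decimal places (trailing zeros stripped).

Executing turtle program step by step:
Start: pos=(0,0), heading=0, pen down
FD 10: (0,0) -> (10,0) [heading=0, draw]
RT 180: heading 0 -> 180
REPEAT 4 [
  -- iteration 1/4 --
  FD 16: (10,0) -> (-6,0) [heading=180, draw]
  FD 4: (-6,0) -> (-10,0) [heading=180, draw]
  REPEAT 2 [
    -- iteration 1/2 --
    PD: pen down
    BK 14: (-10,0) -> (4,0) [heading=180, draw]
    FD 20: (4,0) -> (-16,0) [heading=180, draw]
    -- iteration 2/2 --
    PD: pen down
    BK 14: (-16,0) -> (-2,0) [heading=180, draw]
    FD 20: (-2,0) -> (-22,0) [heading=180, draw]
  ]
  -- iteration 2/4 --
  FD 16: (-22,0) -> (-38,0) [heading=180, draw]
  FD 4: (-38,0) -> (-42,0) [heading=180, draw]
  REPEAT 2 [
    -- iteration 1/2 --
    PD: pen down
    BK 14: (-42,0) -> (-28,0) [heading=180, draw]
    FD 20: (-28,0) -> (-48,0) [heading=180, draw]
    -- iteration 2/2 --
    PD: pen down
    BK 14: (-48,0) -> (-34,0) [heading=180, draw]
    FD 20: (-34,0) -> (-54,0) [heading=180, draw]
  ]
  -- iteration 3/4 --
  FD 16: (-54,0) -> (-70,0) [heading=180, draw]
  FD 4: (-70,0) -> (-74,0) [heading=180, draw]
  REPEAT 2 [
    -- iteration 1/2 --
    PD: pen down
    BK 14: (-74,0) -> (-60,0) [heading=180, draw]
    FD 20: (-60,0) -> (-80,0) [heading=180, draw]
    -- iteration 2/2 --
    PD: pen down
    BK 14: (-80,0) -> (-66,0) [heading=180, draw]
    FD 20: (-66,0) -> (-86,0) [heading=180, draw]
  ]
  -- iteration 4/4 --
  FD 16: (-86,0) -> (-102,0) [heading=180, draw]
  FD 4: (-102,0) -> (-106,0) [heading=180, draw]
  REPEAT 2 [
    -- iteration 1/2 --
    PD: pen down
    BK 14: (-106,0) -> (-92,0) [heading=180, draw]
    FD 20: (-92,0) -> (-112,0) [heading=180, draw]
    -- iteration 2/2 --
    PD: pen down
    BK 14: (-112,0) -> (-98,0) [heading=180, draw]
    FD 20: (-98,0) -> (-118,0) [heading=180, draw]
  ]
]
PU: pen up
FD 10: (-118,0) -> (-128,0) [heading=180, move]
FD 14: (-128,0) -> (-142,0) [heading=180, move]
Final: pos=(-142,0), heading=180, 25 segment(s) drawn

Answer: 180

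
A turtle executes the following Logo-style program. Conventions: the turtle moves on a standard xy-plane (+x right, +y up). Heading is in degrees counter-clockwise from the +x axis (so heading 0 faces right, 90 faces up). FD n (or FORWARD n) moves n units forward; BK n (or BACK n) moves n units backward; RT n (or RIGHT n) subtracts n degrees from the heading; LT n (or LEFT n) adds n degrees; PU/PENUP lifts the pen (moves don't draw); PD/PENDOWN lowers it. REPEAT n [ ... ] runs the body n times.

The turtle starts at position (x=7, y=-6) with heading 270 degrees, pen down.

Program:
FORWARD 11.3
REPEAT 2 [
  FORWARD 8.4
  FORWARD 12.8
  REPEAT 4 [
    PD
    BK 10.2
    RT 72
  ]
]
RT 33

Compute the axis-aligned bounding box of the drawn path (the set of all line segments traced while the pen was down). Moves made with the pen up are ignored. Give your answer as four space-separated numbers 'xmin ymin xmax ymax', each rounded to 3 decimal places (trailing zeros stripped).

Answer: 7 -48.203 42.859 -6

Derivation:
Executing turtle program step by step:
Start: pos=(7,-6), heading=270, pen down
FD 11.3: (7,-6) -> (7,-17.3) [heading=270, draw]
REPEAT 2 [
  -- iteration 1/2 --
  FD 8.4: (7,-17.3) -> (7,-25.7) [heading=270, draw]
  FD 12.8: (7,-25.7) -> (7,-38.5) [heading=270, draw]
  REPEAT 4 [
    -- iteration 1/4 --
    PD: pen down
    BK 10.2: (7,-38.5) -> (7,-28.3) [heading=270, draw]
    RT 72: heading 270 -> 198
    -- iteration 2/4 --
    PD: pen down
    BK 10.2: (7,-28.3) -> (16.701,-25.148) [heading=198, draw]
    RT 72: heading 198 -> 126
    -- iteration 3/4 --
    PD: pen down
    BK 10.2: (16.701,-25.148) -> (22.696,-33.4) [heading=126, draw]
    RT 72: heading 126 -> 54
    -- iteration 4/4 --
    PD: pen down
    BK 10.2: (22.696,-33.4) -> (16.701,-41.652) [heading=54, draw]
    RT 72: heading 54 -> 342
  ]
  -- iteration 2/2 --
  FD 8.4: (16.701,-41.652) -> (24.69,-44.248) [heading=342, draw]
  FD 12.8: (24.69,-44.248) -> (36.863,-48.203) [heading=342, draw]
  REPEAT 4 [
    -- iteration 1/4 --
    PD: pen down
    BK 10.2: (36.863,-48.203) -> (27.162,-45.051) [heading=342, draw]
    RT 72: heading 342 -> 270
    -- iteration 2/4 --
    PD: pen down
    BK 10.2: (27.162,-45.051) -> (27.162,-34.851) [heading=270, draw]
    RT 72: heading 270 -> 198
    -- iteration 3/4 --
    PD: pen down
    BK 10.2: (27.162,-34.851) -> (36.863,-31.699) [heading=198, draw]
    RT 72: heading 198 -> 126
    -- iteration 4/4 --
    PD: pen down
    BK 10.2: (36.863,-31.699) -> (42.859,-39.951) [heading=126, draw]
    RT 72: heading 126 -> 54
  ]
]
RT 33: heading 54 -> 21
Final: pos=(42.859,-39.951), heading=21, 13 segment(s) drawn

Segment endpoints: x in {7, 7, 7, 7, 7, 16.701, 22.696, 24.69, 27.162, 36.863, 42.859}, y in {-48.203, -45.051, -44.248, -41.652, -39.951, -38.5, -34.851, -33.4, -31.699, -28.3, -25.7, -25.148, -17.3, -6}
xmin=7, ymin=-48.203, xmax=42.859, ymax=-6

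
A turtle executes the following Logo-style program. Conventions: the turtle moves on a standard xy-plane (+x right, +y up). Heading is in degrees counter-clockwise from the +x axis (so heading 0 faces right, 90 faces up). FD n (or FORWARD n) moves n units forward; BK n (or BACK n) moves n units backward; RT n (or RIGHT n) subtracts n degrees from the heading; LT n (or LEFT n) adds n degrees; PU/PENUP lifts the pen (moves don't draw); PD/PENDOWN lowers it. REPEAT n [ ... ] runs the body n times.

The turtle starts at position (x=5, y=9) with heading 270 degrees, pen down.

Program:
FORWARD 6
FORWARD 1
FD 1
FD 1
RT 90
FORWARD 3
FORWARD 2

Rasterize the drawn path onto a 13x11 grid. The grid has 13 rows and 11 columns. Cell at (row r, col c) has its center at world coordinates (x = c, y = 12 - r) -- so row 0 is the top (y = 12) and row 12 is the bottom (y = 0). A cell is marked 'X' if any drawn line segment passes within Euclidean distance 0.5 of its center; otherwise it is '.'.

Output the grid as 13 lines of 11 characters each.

Answer: ...........
...........
...........
.....X.....
.....X.....
.....X.....
.....X.....
.....X.....
.....X.....
.....X.....
.....X.....
.....X.....
XXXXXX.....

Derivation:
Segment 0: (5,9) -> (5,3)
Segment 1: (5,3) -> (5,2)
Segment 2: (5,2) -> (5,1)
Segment 3: (5,1) -> (5,0)
Segment 4: (5,0) -> (2,0)
Segment 5: (2,0) -> (-0,0)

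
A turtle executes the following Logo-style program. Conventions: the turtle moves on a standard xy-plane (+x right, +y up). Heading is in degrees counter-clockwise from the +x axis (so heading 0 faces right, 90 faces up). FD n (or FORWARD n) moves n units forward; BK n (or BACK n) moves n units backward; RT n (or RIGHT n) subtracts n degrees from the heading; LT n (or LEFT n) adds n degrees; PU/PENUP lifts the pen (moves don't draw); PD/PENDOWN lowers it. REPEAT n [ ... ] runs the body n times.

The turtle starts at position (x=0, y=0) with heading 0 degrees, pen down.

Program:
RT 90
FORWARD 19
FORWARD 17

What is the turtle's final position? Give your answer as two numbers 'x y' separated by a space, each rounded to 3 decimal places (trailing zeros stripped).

Answer: 0 -36

Derivation:
Executing turtle program step by step:
Start: pos=(0,0), heading=0, pen down
RT 90: heading 0 -> 270
FD 19: (0,0) -> (0,-19) [heading=270, draw]
FD 17: (0,-19) -> (0,-36) [heading=270, draw]
Final: pos=(0,-36), heading=270, 2 segment(s) drawn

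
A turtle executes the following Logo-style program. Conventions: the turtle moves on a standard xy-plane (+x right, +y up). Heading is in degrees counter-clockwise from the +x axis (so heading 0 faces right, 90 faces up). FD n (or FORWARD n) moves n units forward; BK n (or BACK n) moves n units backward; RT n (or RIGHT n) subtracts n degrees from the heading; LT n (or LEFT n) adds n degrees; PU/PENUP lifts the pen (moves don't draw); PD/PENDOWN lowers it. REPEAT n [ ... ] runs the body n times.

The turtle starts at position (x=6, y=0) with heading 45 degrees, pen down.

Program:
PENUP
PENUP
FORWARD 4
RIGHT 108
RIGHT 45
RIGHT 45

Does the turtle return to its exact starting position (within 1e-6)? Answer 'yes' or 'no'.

Answer: no

Derivation:
Executing turtle program step by step:
Start: pos=(6,0), heading=45, pen down
PU: pen up
PU: pen up
FD 4: (6,0) -> (8.828,2.828) [heading=45, move]
RT 108: heading 45 -> 297
RT 45: heading 297 -> 252
RT 45: heading 252 -> 207
Final: pos=(8.828,2.828), heading=207, 0 segment(s) drawn

Start position: (6, 0)
Final position: (8.828, 2.828)
Distance = 4; >= 1e-6 -> NOT closed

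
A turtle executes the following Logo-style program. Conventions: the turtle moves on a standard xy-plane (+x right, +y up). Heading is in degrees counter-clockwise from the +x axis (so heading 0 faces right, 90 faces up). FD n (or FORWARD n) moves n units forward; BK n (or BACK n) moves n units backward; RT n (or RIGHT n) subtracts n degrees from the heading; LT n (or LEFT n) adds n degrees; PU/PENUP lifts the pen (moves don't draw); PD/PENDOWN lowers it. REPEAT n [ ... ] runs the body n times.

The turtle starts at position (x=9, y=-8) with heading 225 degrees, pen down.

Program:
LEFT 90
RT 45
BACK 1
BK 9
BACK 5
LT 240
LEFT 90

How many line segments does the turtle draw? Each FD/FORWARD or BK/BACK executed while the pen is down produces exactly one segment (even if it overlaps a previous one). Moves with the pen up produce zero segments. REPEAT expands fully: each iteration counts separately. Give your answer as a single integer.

Executing turtle program step by step:
Start: pos=(9,-8), heading=225, pen down
LT 90: heading 225 -> 315
RT 45: heading 315 -> 270
BK 1: (9,-8) -> (9,-7) [heading=270, draw]
BK 9: (9,-7) -> (9,2) [heading=270, draw]
BK 5: (9,2) -> (9,7) [heading=270, draw]
LT 240: heading 270 -> 150
LT 90: heading 150 -> 240
Final: pos=(9,7), heading=240, 3 segment(s) drawn
Segments drawn: 3

Answer: 3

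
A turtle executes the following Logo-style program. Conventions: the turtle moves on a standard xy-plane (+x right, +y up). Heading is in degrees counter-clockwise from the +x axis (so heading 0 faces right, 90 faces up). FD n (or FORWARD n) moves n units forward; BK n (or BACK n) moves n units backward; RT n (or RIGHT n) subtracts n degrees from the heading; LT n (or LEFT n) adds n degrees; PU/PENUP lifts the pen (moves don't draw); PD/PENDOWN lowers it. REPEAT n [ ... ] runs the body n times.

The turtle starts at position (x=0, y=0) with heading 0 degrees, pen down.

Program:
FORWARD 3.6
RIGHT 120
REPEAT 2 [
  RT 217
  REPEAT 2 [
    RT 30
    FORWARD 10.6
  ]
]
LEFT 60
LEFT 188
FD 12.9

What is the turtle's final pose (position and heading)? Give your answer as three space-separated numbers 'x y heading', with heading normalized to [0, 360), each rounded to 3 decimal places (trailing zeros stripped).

Answer: 37.761 -1.546 294

Derivation:
Executing turtle program step by step:
Start: pos=(0,0), heading=0, pen down
FD 3.6: (0,0) -> (3.6,0) [heading=0, draw]
RT 120: heading 0 -> 240
REPEAT 2 [
  -- iteration 1/2 --
  RT 217: heading 240 -> 23
  REPEAT 2 [
    -- iteration 1/2 --
    RT 30: heading 23 -> 353
    FD 10.6: (3.6,0) -> (14.121,-1.292) [heading=353, draw]
    -- iteration 2/2 --
    RT 30: heading 353 -> 323
    FD 10.6: (14.121,-1.292) -> (22.587,-7.671) [heading=323, draw]
  ]
  -- iteration 2/2 --
  RT 217: heading 323 -> 106
  REPEAT 2 [
    -- iteration 1/2 --
    RT 30: heading 106 -> 76
    FD 10.6: (22.587,-7.671) -> (25.151,2.614) [heading=76, draw]
    -- iteration 2/2 --
    RT 30: heading 76 -> 46
    FD 10.6: (25.151,2.614) -> (32.514,10.239) [heading=46, draw]
  ]
]
LT 60: heading 46 -> 106
LT 188: heading 106 -> 294
FD 12.9: (32.514,10.239) -> (37.761,-1.546) [heading=294, draw]
Final: pos=(37.761,-1.546), heading=294, 6 segment(s) drawn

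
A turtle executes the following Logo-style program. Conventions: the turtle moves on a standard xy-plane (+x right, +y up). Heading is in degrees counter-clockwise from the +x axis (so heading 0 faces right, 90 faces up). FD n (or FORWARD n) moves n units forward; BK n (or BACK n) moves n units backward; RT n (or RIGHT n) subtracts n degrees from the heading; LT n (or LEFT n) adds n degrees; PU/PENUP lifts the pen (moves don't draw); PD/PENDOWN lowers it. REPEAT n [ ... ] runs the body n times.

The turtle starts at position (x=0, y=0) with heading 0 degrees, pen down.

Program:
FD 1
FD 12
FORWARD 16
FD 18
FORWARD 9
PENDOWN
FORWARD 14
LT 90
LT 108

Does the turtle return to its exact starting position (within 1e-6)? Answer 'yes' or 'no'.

Answer: no

Derivation:
Executing turtle program step by step:
Start: pos=(0,0), heading=0, pen down
FD 1: (0,0) -> (1,0) [heading=0, draw]
FD 12: (1,0) -> (13,0) [heading=0, draw]
FD 16: (13,0) -> (29,0) [heading=0, draw]
FD 18: (29,0) -> (47,0) [heading=0, draw]
FD 9: (47,0) -> (56,0) [heading=0, draw]
PD: pen down
FD 14: (56,0) -> (70,0) [heading=0, draw]
LT 90: heading 0 -> 90
LT 108: heading 90 -> 198
Final: pos=(70,0), heading=198, 6 segment(s) drawn

Start position: (0, 0)
Final position: (70, 0)
Distance = 70; >= 1e-6 -> NOT closed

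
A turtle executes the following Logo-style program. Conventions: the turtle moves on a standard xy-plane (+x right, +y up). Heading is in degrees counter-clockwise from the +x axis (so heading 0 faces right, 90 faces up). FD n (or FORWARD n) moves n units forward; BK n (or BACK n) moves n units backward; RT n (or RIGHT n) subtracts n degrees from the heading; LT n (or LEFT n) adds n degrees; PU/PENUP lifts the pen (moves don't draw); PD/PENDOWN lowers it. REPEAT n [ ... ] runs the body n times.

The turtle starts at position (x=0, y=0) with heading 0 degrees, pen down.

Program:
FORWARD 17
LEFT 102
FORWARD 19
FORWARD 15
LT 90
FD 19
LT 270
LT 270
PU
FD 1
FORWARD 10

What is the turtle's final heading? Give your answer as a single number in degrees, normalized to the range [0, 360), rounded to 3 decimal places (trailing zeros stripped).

Executing turtle program step by step:
Start: pos=(0,0), heading=0, pen down
FD 17: (0,0) -> (17,0) [heading=0, draw]
LT 102: heading 0 -> 102
FD 19: (17,0) -> (13.05,18.585) [heading=102, draw]
FD 15: (13.05,18.585) -> (9.931,33.257) [heading=102, draw]
LT 90: heading 102 -> 192
FD 19: (9.931,33.257) -> (-8.654,29.307) [heading=192, draw]
LT 270: heading 192 -> 102
LT 270: heading 102 -> 12
PU: pen up
FD 1: (-8.654,29.307) -> (-7.676,29.515) [heading=12, move]
FD 10: (-7.676,29.515) -> (2.106,31.594) [heading=12, move]
Final: pos=(2.106,31.594), heading=12, 4 segment(s) drawn

Answer: 12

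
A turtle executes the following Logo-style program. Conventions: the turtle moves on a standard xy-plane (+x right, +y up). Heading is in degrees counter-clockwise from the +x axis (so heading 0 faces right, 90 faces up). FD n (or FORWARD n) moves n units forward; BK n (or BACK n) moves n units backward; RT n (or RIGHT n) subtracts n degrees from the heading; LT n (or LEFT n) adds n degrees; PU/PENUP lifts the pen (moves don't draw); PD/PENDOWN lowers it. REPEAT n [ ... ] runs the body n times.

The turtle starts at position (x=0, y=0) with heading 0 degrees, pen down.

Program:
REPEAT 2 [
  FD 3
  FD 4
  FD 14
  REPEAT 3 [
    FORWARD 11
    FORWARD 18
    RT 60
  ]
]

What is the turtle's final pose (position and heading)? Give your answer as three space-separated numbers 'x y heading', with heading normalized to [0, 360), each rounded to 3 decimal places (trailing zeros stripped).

Answer: 0 0 0

Derivation:
Executing turtle program step by step:
Start: pos=(0,0), heading=0, pen down
REPEAT 2 [
  -- iteration 1/2 --
  FD 3: (0,0) -> (3,0) [heading=0, draw]
  FD 4: (3,0) -> (7,0) [heading=0, draw]
  FD 14: (7,0) -> (21,0) [heading=0, draw]
  REPEAT 3 [
    -- iteration 1/3 --
    FD 11: (21,0) -> (32,0) [heading=0, draw]
    FD 18: (32,0) -> (50,0) [heading=0, draw]
    RT 60: heading 0 -> 300
    -- iteration 2/3 --
    FD 11: (50,0) -> (55.5,-9.526) [heading=300, draw]
    FD 18: (55.5,-9.526) -> (64.5,-25.115) [heading=300, draw]
    RT 60: heading 300 -> 240
    -- iteration 3/3 --
    FD 11: (64.5,-25.115) -> (59,-34.641) [heading=240, draw]
    FD 18: (59,-34.641) -> (50,-50.229) [heading=240, draw]
    RT 60: heading 240 -> 180
  ]
  -- iteration 2/2 --
  FD 3: (50,-50.229) -> (47,-50.229) [heading=180, draw]
  FD 4: (47,-50.229) -> (43,-50.229) [heading=180, draw]
  FD 14: (43,-50.229) -> (29,-50.229) [heading=180, draw]
  REPEAT 3 [
    -- iteration 1/3 --
    FD 11: (29,-50.229) -> (18,-50.229) [heading=180, draw]
    FD 18: (18,-50.229) -> (0,-50.229) [heading=180, draw]
    RT 60: heading 180 -> 120
    -- iteration 2/3 --
    FD 11: (0,-50.229) -> (-5.5,-40.703) [heading=120, draw]
    FD 18: (-5.5,-40.703) -> (-14.5,-25.115) [heading=120, draw]
    RT 60: heading 120 -> 60
    -- iteration 3/3 --
    FD 11: (-14.5,-25.115) -> (-9,-15.588) [heading=60, draw]
    FD 18: (-9,-15.588) -> (0,0) [heading=60, draw]
    RT 60: heading 60 -> 0
  ]
]
Final: pos=(0,0), heading=0, 18 segment(s) drawn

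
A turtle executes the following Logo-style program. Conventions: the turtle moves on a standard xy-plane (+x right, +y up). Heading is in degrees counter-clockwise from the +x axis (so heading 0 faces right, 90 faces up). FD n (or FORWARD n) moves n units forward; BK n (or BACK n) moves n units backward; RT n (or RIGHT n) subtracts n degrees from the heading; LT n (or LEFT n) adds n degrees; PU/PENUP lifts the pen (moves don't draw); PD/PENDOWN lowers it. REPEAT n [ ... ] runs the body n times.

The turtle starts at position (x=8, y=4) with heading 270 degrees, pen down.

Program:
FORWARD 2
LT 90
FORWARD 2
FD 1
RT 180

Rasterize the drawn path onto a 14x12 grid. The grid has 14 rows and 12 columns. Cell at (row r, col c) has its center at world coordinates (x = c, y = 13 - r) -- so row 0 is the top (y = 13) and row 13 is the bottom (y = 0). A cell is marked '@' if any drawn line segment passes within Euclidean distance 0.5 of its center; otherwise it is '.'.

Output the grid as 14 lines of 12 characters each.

Segment 0: (8,4) -> (8,2)
Segment 1: (8,2) -> (10,2)
Segment 2: (10,2) -> (11,2)

Answer: ............
............
............
............
............
............
............
............
............
........@...
........@...
........@@@@
............
............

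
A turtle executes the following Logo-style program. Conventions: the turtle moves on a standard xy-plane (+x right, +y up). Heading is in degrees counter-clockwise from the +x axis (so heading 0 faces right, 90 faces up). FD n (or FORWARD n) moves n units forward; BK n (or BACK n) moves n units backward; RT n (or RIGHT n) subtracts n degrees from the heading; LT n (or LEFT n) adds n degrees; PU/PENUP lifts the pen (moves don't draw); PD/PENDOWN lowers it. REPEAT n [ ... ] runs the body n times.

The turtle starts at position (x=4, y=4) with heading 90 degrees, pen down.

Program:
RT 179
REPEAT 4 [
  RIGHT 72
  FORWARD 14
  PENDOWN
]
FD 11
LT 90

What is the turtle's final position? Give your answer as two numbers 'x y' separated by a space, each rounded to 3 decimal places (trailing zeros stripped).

Executing turtle program step by step:
Start: pos=(4,4), heading=90, pen down
RT 179: heading 90 -> 271
REPEAT 4 [
  -- iteration 1/4 --
  RT 72: heading 271 -> 199
  FD 14: (4,4) -> (-9.237,-0.558) [heading=199, draw]
  PD: pen down
  -- iteration 2/4 --
  RT 72: heading 199 -> 127
  FD 14: (-9.237,-0.558) -> (-17.663,10.623) [heading=127, draw]
  PD: pen down
  -- iteration 3/4 --
  RT 72: heading 127 -> 55
  FD 14: (-17.663,10.623) -> (-9.633,22.091) [heading=55, draw]
  PD: pen down
  -- iteration 4/4 --
  RT 72: heading 55 -> 343
  FD 14: (-9.633,22.091) -> (3.756,17.998) [heading=343, draw]
  PD: pen down
]
FD 11: (3.756,17.998) -> (14.275,14.782) [heading=343, draw]
LT 90: heading 343 -> 73
Final: pos=(14.275,14.782), heading=73, 5 segment(s) drawn

Answer: 14.275 14.782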